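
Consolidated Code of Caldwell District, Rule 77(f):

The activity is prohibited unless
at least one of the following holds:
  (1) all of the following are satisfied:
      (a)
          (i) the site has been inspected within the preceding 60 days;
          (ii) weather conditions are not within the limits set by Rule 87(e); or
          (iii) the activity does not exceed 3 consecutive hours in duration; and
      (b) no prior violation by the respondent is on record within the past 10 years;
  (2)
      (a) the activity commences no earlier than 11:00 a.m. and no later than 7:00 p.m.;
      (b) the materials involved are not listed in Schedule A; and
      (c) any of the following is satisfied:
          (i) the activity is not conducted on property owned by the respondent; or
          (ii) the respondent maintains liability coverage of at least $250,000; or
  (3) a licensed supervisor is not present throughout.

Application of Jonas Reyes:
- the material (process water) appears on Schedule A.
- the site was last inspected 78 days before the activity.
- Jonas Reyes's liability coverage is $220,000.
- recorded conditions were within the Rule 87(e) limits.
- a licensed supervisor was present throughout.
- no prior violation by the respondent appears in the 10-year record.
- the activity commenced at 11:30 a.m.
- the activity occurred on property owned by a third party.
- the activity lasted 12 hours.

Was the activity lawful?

No — unlawful.

(i) site inspected — not satisfied.
(ii) not (weather ok) — fails.
(iii) ≤ 3 hrs duration — not met.
(a) = F OR F OR F = false.
(b) no prior violation — satisfied.
(1) = F AND T = false.
(a) start within hours — met.
(b) not (Schedule A material) — fails.
(i) not (own property) — met.
(ii) coverage ≥ $250,000 — not satisfied.
So (c) is satisfied (T OR F).
(2): T AND F AND T → false.
(3) not (supervisor present) — not met.
Overall = F OR F OR F = false.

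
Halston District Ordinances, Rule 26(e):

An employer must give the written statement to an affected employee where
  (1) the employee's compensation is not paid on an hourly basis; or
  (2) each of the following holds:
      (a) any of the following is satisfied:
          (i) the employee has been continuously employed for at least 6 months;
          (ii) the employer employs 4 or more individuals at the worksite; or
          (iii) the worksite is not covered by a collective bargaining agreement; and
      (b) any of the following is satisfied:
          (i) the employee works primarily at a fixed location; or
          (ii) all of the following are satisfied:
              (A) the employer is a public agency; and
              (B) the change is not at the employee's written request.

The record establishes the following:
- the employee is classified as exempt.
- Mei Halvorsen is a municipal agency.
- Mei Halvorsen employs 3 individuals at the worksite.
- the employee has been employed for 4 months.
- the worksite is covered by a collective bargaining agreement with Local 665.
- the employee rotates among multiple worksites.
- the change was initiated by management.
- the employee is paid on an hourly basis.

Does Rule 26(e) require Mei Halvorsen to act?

No — not required.

(1) not (hourly-paid) — not met.
(i) tenure ≥ 6 mo. — not satisfied.
(ii) ≥ 4 at site — not satisfied.
(iii) no CBA — fails.
So (a) is not satisfied (F OR F OR F).
(i) fixed location — not met.
(A) public agency — satisfied.
(B) not employee-requested — holds.
So (ii) is satisfied (T AND T).
So (b) is satisfied (F OR T).
So (2) is not satisfied (F AND T).
Overall: F OR F → false.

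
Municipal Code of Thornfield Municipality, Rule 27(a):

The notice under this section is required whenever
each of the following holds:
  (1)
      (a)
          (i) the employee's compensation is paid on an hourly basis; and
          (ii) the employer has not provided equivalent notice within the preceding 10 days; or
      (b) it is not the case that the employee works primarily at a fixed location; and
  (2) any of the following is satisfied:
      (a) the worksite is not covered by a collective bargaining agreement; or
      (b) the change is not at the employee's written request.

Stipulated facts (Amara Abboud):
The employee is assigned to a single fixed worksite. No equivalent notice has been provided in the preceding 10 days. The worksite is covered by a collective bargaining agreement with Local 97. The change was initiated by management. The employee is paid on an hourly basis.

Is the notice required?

(i) hourly-paid — satisfied.
(ii) no recent notice — satisfied.
So (a) is satisfied (T AND T).
(b) not (fixed location) — fails.
(1): T OR F → true.
(a) no CBA — not met.
(b) not employee-requested — holds.
(2): F OR T → true.
Overall: T AND T → true.

Yes — required.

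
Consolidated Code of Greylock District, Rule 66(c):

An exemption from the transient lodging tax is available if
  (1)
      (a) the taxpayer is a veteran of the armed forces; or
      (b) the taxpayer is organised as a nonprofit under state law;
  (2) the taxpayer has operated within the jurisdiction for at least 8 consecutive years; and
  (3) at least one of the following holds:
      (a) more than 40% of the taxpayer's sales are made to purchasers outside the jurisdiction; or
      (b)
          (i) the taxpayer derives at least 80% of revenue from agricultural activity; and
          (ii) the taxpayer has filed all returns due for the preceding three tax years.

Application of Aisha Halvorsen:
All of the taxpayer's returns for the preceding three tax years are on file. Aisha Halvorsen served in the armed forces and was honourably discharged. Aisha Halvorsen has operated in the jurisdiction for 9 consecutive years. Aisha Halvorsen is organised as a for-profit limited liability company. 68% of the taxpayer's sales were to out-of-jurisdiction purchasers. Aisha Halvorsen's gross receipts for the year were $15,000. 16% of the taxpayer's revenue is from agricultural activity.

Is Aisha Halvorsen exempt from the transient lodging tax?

(a) veteran — satisfied.
(b) nonprofit — not satisfied.
(1): T OR F → true.
(2) ≥ 8 yrs in jurisdiction — holds.
(a) >40% out-of-jur. sales — met.
(i) ≥80% agricultural — not satisfied.
(ii) returns current — satisfied.
(b): F AND T → false.
(3) = T OR F = true.
Overall = T AND T AND T = true.

Yes — exempt.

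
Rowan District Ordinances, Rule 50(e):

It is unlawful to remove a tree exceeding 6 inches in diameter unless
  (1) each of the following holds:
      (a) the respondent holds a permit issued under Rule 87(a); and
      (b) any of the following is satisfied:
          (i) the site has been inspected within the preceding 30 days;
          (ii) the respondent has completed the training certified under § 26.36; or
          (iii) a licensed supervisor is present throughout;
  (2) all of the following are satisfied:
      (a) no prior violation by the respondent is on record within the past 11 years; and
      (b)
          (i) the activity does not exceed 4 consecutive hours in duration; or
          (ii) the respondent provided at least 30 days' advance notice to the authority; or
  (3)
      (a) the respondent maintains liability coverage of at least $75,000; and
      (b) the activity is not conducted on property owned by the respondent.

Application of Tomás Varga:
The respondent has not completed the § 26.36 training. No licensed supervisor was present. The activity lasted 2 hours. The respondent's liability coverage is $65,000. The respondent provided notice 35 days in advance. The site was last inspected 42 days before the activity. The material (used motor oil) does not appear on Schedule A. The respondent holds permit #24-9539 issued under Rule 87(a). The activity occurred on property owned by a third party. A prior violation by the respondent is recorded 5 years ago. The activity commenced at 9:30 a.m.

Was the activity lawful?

No — unlawful.

(a) holds permit — met.
(i) site inspected — not met.
(ii) training certified — not met.
(iii) supervisor present — not met.
So (b) is not satisfied (F OR F OR F).
So (1) is not satisfied (T AND F).
(a) no prior violation — fails.
(i) ≤ 4 hrs duration — holds.
(ii) ≥30 days' notice — met.
(b): T OR T → true.
So (2) is not satisfied (F AND T).
(a) coverage ≥ $75,000 — fails.
(b) not (own property) — met.
(3): F AND T → false.
Overall = F OR F OR F = false.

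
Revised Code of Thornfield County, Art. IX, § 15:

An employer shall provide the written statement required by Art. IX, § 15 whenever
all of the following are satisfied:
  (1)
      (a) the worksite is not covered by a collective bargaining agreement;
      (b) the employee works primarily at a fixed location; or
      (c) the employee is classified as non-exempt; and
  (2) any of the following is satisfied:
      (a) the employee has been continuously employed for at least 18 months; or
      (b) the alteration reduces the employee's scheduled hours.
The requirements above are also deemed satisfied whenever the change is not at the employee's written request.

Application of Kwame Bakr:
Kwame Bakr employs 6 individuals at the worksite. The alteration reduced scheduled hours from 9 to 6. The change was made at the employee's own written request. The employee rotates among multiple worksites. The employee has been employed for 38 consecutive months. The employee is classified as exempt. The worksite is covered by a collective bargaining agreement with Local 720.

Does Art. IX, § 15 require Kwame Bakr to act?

No — not required.

(a) no CBA — fails.
(b) fixed location — not met.
(c) non-exempt — fails.
(1): F OR F OR F → false.
(a) tenure ≥ 18 mo. — met.
(b) hours reduced — satisfied.
(2): T OR T → true.
Overall: F AND T → false.
Exception (not employee-requested) — not satisfied.
Result: main false OR exception false → false.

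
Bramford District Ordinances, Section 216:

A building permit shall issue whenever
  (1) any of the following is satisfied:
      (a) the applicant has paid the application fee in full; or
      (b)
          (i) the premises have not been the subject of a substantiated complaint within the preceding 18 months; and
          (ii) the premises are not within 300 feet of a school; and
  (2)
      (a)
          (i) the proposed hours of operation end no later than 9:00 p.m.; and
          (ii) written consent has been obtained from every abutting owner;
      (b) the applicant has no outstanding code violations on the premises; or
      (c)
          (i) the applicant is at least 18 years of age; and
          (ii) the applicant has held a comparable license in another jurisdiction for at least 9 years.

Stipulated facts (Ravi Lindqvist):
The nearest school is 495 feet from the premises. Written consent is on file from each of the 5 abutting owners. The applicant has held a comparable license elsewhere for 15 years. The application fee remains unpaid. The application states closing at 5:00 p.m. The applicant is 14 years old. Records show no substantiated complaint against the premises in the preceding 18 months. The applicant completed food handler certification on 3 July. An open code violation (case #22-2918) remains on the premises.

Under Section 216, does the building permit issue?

(a) fee paid — not met.
(i) no complaint in 18 mo. — satisfied.
(ii) ≥300 ft from school — holds.
(b): T AND T → true.
So (1) is satisfied (F OR T).
(i) closes by 9 p.m. — holds.
(ii) all abutters consent — met.
(a) = T AND T = true.
(b) no code violations — not satisfied.
(i) age ≥ 18 — not met.
(ii) prior license ≥ 9 yr — met.
(c) = F AND T = false.
So (2) is satisfied (T OR F OR F).
So Overall is satisfied (T AND T).

Yes — granted.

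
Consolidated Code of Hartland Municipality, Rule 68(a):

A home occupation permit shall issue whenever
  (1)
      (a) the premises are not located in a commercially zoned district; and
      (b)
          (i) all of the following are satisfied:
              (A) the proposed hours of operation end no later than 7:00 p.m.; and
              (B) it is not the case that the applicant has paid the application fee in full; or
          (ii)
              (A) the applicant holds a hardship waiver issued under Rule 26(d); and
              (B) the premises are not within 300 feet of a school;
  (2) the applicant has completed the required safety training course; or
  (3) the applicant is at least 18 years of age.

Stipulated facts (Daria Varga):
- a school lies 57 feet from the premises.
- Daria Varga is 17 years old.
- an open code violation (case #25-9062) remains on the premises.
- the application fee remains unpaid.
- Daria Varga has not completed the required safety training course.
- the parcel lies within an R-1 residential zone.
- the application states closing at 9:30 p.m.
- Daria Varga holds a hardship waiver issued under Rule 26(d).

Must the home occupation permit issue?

(a) not (commercially zoned) — satisfied.
(A) closes by 7 p.m. — not met.
(B) not (fee paid) — holds.
So (i) is not satisfied (F AND T).
(A) hardship waiver — satisfied.
(B) ≥300 ft from school — fails.
(ii) = T AND F = false.
(b): F OR F → false.
So (1) is not satisfied (T AND F).
(2) safety training — not satisfied.
(3) age ≥ 18 — not satisfied.
Overall: F OR F OR F → false.

No — denied.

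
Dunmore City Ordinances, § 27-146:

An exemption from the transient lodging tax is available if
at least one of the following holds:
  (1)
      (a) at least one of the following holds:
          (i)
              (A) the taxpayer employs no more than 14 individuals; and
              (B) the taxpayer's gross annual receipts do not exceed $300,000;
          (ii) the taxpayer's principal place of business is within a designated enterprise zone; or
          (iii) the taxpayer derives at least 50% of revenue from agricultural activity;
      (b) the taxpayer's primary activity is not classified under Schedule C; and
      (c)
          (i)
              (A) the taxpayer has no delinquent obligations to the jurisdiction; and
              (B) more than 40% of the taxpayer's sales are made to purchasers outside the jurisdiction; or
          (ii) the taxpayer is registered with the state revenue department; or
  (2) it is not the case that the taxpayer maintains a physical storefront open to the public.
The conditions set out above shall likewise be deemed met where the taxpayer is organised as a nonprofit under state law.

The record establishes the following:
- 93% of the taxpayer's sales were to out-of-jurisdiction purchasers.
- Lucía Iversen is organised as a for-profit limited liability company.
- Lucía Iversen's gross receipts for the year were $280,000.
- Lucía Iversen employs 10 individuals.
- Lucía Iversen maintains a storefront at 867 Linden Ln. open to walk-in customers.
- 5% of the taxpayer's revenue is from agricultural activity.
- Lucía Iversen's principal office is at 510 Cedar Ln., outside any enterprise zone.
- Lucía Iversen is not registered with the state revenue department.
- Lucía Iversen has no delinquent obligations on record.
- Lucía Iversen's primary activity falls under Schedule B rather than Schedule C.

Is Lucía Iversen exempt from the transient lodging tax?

Yes — exempt.

(A) ≤ 14 employees — met.
(B) receipts ≤ $300,000 — satisfied.
(i): T AND T → true.
(ii) in enterprise zone — not met.
(iii) ≥50% agricultural — not met.
So (a) is satisfied (T OR F OR F).
(b) not (Schedule C activity) — satisfied.
(A) no delinquency — met.
(B) >40% out-of-jur. sales — holds.
(i): T AND T → true.
(ii) state-registered — not satisfied.
(c): T OR F → true.
So (1) is satisfied (T AND T AND T).
(2) not (has storefront) — fails.
So Overall is satisfied (T OR F).
Exception (nonprofit) — not satisfied.
Result: main true OR exception false → true.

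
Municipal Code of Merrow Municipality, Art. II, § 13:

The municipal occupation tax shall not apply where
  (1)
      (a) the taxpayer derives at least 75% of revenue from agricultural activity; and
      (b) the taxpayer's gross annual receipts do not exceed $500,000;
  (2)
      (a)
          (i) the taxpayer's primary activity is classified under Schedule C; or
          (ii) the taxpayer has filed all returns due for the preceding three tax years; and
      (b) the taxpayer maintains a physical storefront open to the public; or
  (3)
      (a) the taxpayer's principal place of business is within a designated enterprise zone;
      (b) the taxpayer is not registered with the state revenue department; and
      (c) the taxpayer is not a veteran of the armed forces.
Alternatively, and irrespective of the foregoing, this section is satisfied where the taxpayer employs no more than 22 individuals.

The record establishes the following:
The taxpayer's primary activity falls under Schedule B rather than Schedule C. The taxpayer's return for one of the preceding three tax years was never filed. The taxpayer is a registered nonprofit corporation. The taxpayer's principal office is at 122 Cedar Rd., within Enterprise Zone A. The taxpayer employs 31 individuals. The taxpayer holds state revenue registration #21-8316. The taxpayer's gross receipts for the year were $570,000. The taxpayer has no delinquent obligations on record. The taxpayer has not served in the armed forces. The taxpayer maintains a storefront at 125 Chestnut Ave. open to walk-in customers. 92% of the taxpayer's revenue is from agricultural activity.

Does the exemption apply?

No — not exempt.

(a) ≥75% agricultural — satisfied.
(b) receipts ≤ $500,000 — not satisfied.
(1): T AND F → false.
(i) Schedule C activity — not met.
(ii) returns current — not satisfied.
So (a) is not satisfied (F OR F).
(b) has storefront — met.
(2) = F AND T = false.
(a) in enterprise zone — holds.
(b) not (state-registered) — not satisfied.
(c) not (veteran) — satisfied.
So (3) is not satisfied (T AND F AND T).
So Overall is not satisfied (F OR F OR F).
Exception (≤ 22 employees) — not satisfied.
Result: main false OR exception false → false.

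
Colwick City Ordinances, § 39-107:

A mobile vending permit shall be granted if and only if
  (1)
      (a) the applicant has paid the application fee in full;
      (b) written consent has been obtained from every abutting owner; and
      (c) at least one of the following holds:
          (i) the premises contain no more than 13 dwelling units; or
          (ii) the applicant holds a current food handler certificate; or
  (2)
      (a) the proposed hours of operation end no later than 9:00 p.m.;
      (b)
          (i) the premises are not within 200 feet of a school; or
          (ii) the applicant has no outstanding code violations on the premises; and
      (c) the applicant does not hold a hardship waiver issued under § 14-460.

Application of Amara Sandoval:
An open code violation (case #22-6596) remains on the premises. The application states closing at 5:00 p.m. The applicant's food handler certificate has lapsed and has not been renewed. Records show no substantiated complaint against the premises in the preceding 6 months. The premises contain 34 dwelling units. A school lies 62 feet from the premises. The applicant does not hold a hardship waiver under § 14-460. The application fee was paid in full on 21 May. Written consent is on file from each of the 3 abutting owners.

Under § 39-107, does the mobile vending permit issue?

(a) fee paid — satisfied.
(b) all abutters consent — met.
(i) ≤ 13 units — not met.
(ii) food handler cert. — not met.
(c) = F OR F = false.
(1) = T AND T AND F = false.
(a) closes by 9 p.m. — met.
(i) ≥200 ft from school — not met.
(ii) no code violations — fails.
(b): F OR F → false.
(c) not (hardship waiver) — met.
(2) = T AND F AND T = false.
So Overall is not satisfied (F OR F).

No — denied.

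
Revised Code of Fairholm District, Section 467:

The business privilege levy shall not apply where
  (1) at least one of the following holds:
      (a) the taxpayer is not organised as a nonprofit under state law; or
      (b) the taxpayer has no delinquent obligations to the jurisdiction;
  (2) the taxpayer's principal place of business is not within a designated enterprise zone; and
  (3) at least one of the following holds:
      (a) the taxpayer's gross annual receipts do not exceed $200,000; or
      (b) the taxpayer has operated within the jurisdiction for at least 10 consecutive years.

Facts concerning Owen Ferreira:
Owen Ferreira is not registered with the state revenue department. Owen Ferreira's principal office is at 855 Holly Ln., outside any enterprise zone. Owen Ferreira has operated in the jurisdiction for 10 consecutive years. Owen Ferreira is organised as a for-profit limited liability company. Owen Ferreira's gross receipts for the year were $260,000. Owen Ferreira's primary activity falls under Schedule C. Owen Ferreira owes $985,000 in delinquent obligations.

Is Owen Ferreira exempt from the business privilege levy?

(a) not (nonprofit) — holds.
(b) no delinquency — fails.
(1) = T OR F = true.
(2) not (in enterprise zone) — met.
(a) receipts ≤ $200,000 — not met.
(b) ≥ 10 yrs in jurisdiction — holds.
(3): F OR T → true.
So Overall is satisfied (T AND T AND T).

Yes — exempt.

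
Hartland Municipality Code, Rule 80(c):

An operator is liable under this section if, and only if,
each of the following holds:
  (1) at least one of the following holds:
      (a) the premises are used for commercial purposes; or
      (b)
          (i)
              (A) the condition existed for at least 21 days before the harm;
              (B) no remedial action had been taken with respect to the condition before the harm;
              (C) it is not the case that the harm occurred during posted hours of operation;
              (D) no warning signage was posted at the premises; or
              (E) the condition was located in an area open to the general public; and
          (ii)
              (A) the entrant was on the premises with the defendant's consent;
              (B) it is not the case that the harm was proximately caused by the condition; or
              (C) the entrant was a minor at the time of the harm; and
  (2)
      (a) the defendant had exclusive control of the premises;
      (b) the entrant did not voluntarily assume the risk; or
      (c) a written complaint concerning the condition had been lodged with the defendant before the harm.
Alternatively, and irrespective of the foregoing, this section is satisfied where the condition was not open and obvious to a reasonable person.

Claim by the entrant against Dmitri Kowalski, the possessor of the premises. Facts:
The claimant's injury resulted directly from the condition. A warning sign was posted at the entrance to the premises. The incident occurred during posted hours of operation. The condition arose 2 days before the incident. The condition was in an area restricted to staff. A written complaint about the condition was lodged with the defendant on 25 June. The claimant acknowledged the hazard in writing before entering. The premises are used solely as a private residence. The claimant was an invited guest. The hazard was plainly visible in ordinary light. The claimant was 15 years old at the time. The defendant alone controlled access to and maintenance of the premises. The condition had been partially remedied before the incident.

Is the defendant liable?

No — not liable.

(a) commercial use — not met.
(A) condition ≥21 days old — fails.
(B) no remedial action — not satisfied.
(C) not (during posted hours) — fails.
(D) no signage posted — not satisfied.
(E) public area — fails.
(i) = F OR F OR F OR F OR F = false.
(A) consent to enter — holds.
(B) not (proximate cause) — not met.
(C) entrant a minor — met.
(ii) = T OR F OR T = true.
So (b) is not satisfied (F AND T).
(1) = F OR F = false.
(a) exclusive control — satisfied.
(b) no assumed risk — not met.
(c) complaint lodged — met.
(2): T OR F OR T → true.
So Overall is not satisfied (F AND T).
Exception (not open/obvious) — not satisfied.
Result: main false OR exception false → false.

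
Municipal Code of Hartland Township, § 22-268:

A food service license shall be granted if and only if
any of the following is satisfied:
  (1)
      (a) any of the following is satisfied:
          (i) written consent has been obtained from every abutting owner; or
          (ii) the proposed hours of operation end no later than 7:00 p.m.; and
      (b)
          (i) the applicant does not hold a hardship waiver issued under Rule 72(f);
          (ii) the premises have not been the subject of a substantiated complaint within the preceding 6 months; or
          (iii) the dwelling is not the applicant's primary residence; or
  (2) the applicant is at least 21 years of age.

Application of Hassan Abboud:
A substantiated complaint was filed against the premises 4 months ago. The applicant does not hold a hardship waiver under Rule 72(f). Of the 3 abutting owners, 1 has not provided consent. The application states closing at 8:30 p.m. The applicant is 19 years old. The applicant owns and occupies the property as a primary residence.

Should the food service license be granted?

(i) all abutters consent — not satisfied.
(ii) closes by 7 p.m. — not satisfied.
(a) = F OR F = false.
(i) not (hardship waiver) — satisfied.
(ii) no complaint in 6 mo. — fails.
(iii) not (primary residence) — not satisfied.
(b): T OR F OR F → true.
So (1) is not satisfied (F AND T).
(2) age ≥ 21 — not met.
Overall = F OR F = false.

No — denied.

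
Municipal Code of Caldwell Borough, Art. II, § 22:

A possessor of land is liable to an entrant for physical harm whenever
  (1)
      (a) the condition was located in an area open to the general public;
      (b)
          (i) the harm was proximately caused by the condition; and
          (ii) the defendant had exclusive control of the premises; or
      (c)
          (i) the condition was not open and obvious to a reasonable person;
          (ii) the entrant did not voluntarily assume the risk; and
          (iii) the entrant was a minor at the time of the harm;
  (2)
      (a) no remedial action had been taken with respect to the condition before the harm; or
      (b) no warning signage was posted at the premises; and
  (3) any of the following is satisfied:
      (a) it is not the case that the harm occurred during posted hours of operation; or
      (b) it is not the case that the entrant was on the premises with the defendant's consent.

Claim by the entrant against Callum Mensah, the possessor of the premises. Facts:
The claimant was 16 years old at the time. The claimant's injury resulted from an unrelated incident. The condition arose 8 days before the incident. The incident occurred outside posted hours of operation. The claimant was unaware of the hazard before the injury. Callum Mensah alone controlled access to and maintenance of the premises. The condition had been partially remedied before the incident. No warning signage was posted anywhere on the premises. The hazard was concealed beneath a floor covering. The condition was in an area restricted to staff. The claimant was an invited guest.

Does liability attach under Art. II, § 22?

Yes — liable.

(a) public area — fails.
(i) proximate cause — not met.
(ii) exclusive control — met.
(b) = F AND T = false.
(i) not open/obvious — holds.
(ii) no assumed risk — met.
(iii) entrant a minor — holds.
(c): T AND T AND T → true.
(1): F OR F OR T → true.
(a) no remedial action — not satisfied.
(b) no signage posted — holds.
So (2) is satisfied (F OR T).
(a) not (during posted hours) — holds.
(b) not (consent to enter) — fails.
So (3) is satisfied (T OR F).
Overall = T AND T AND T = true.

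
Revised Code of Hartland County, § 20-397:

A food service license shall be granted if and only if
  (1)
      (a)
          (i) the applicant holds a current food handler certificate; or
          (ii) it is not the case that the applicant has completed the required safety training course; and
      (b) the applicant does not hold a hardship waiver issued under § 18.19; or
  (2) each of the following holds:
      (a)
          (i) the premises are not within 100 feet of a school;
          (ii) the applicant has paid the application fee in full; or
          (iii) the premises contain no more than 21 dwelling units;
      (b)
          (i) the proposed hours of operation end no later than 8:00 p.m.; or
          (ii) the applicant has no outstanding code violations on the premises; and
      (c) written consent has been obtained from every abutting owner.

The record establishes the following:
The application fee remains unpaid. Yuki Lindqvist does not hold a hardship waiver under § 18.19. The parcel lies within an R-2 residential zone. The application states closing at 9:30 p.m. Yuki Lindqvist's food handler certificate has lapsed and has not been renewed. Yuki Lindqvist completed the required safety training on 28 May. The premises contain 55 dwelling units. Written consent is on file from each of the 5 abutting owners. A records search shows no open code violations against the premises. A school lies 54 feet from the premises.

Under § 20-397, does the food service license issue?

No — denied.

(i) food handler cert. — not satisfied.
(ii) not (safety training) — fails.
(a) = F OR F = false.
(b) not (hardship waiver) — met.
So (1) is not satisfied (F AND T).
(i) ≥100 ft from school — fails.
(ii) fee paid — not satisfied.
(iii) ≤ 21 units — fails.
So (a) is not satisfied (F OR F OR F).
(i) closes by 8 p.m. — not met.
(ii) no code violations — satisfied.
(b): F OR T → true.
(c) all abutters consent — met.
(2): F AND T AND T → false.
Overall: F OR F → false.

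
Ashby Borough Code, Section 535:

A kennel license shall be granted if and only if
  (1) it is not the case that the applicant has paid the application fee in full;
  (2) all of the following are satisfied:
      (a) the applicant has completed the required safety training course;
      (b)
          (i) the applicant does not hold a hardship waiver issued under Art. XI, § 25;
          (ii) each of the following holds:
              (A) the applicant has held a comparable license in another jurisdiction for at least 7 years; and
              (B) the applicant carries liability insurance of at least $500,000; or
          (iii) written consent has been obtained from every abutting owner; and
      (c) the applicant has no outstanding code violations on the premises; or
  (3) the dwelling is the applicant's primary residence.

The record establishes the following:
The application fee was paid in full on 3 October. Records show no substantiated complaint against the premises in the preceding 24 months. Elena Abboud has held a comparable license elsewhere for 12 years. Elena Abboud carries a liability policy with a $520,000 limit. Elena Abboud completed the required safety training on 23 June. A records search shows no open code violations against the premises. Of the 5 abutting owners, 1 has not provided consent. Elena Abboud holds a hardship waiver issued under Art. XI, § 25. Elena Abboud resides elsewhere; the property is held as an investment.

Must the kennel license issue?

Yes — granted.

(1) not (fee paid) — not met.
(a) safety training — holds.
(i) not (hardship waiver) — not met.
(A) prior license ≥ 7 yr — satisfied.
(B) insurance ≥ $500,000 — holds.
So (ii) is satisfied (T AND T).
(iii) all abutters consent — fails.
So (b) is satisfied (F OR T OR F).
(c) no code violations — holds.
(2) = T AND T AND T = true.
(3) primary residence — not satisfied.
Overall = F OR T OR F = true.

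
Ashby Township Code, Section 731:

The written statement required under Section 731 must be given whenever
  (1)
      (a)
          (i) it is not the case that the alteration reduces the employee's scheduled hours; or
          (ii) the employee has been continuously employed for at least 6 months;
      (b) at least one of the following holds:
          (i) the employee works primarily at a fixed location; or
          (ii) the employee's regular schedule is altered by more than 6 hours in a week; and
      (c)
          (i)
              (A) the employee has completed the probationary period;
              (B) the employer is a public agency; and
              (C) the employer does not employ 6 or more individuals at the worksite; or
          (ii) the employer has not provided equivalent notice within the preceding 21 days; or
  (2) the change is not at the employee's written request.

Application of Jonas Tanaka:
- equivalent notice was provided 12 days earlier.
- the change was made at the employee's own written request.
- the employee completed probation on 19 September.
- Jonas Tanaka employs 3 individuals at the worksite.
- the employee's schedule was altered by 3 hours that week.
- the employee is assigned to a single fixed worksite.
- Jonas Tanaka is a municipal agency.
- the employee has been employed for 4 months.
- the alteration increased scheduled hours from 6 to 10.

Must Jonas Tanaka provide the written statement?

(i) not (hours reduced) — holds.
(ii) tenure ≥ 6 mo. — fails.
So (a) is satisfied (T OR F).
(i) fixed location — met.
(ii) schedule shift > 6h — fails.
(b) = T OR F = true.
(A) past probation — satisfied.
(B) public agency — holds.
(C) not (≥ 6 at site) — met.
(i) = T AND T AND T = true.
(ii) no recent notice — fails.
(c): T OR F → true.
So (1) is satisfied (T AND T AND T).
(2) not employee-requested — not satisfied.
Overall = T OR F = true.

Yes — required.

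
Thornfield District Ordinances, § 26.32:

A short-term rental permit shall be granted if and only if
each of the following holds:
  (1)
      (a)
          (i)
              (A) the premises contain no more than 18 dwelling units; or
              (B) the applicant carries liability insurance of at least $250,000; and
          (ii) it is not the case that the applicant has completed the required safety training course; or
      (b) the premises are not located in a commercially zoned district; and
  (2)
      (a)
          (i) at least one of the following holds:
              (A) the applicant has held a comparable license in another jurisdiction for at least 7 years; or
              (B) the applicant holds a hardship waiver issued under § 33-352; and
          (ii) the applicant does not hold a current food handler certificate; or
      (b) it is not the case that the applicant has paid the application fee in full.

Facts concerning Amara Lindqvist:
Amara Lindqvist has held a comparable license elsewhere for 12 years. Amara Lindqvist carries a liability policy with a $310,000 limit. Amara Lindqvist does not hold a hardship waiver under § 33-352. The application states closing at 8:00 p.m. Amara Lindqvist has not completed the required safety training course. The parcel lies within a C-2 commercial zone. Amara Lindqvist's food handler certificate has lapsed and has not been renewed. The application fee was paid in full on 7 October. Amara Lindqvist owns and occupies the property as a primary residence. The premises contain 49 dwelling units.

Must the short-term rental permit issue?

(A) ≤ 18 units — not satisfied.
(B) insurance ≥ $250,000 — satisfied.
(i) = F OR T = true.
(ii) not (safety training) — satisfied.
(a) = T AND T = true.
(b) not (commercially zoned) — not met.
So (1) is satisfied (T OR F).
(A) prior license ≥ 7 yr — met.
(B) hardship waiver — fails.
So (i) is satisfied (T OR F).
(ii) not (food handler cert.) — met.
(a) = T AND T = true.
(b) not (fee paid) — not satisfied.
So (2) is satisfied (T OR F).
Overall = T AND T = true.

Yes — granted.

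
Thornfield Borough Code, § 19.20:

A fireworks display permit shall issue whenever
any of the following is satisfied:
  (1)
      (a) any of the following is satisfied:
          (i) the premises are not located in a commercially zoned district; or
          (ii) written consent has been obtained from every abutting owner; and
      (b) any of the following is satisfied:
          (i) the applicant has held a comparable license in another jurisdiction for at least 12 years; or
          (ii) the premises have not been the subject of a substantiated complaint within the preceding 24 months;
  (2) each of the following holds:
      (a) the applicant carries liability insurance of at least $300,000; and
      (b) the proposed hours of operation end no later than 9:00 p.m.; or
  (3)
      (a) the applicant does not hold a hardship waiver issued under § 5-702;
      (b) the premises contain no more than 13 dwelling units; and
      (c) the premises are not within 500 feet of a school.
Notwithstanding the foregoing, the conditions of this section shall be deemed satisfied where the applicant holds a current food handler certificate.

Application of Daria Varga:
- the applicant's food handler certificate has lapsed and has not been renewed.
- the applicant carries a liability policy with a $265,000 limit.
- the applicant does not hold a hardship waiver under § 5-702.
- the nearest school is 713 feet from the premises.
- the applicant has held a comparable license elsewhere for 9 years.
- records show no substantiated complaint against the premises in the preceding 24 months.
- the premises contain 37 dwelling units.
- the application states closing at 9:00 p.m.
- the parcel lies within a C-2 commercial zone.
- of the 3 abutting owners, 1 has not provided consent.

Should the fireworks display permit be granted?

(i) not (commercially zoned) — not satisfied.
(ii) all abutters consent — not met.
(a): F OR F → false.
(i) prior license ≥ 12 yr — not met.
(ii) no complaint in 24 mo. — holds.
(b) = F OR T = true.
(1) = F AND T = false.
(a) insurance ≥ $300,000 — not met.
(b) closes by 9 p.m. — holds.
So (2) is not satisfied (F AND T).
(a) not (hardship waiver) — met.
(b) ≤ 13 units — not met.
(c) ≥500 ft from school — met.
(3): T AND F AND T → false.
So Overall is not satisfied (F OR F OR F).
Exception (food handler cert.) — not satisfied.
Result: main false OR exception false → false.

No — denied.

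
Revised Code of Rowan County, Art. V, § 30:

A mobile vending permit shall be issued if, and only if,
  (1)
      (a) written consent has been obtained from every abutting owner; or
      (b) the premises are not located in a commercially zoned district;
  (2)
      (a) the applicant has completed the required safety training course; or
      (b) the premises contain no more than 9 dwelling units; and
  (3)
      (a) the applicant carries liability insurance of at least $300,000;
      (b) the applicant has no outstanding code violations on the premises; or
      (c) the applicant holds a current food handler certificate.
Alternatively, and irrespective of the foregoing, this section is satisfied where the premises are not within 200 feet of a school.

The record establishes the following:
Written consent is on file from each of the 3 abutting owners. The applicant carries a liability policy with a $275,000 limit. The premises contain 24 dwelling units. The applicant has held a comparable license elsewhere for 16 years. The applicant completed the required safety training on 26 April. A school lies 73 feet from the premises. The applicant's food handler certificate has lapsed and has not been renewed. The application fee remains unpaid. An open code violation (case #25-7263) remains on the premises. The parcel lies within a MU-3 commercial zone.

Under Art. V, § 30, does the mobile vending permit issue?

(a) all abutters consent — met.
(b) not (commercially zoned) — fails.
(1) = T OR F = true.
(a) safety training — met.
(b) ≤ 9 units — fails.
(2) = T OR F = true.
(a) insurance ≥ $300,000 — not satisfied.
(b) no code violations — fails.
(c) food handler cert. — not met.
(3) = F OR F OR F = false.
Overall = T AND T AND F = false.
Exception (≥200 ft from school) — not satisfied.
Result: main false OR exception false → false.

No — denied.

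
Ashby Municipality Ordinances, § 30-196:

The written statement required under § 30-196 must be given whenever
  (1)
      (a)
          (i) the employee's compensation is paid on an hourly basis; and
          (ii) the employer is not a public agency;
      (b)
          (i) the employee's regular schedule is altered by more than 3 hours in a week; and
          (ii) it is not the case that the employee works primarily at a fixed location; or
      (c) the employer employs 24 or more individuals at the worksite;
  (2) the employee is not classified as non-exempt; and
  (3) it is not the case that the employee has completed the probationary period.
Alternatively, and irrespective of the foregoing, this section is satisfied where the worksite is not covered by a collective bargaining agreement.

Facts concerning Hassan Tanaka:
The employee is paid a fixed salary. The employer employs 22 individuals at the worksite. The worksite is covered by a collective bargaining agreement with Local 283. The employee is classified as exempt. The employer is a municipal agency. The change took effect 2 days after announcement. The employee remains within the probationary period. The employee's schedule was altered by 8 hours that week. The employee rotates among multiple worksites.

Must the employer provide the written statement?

Yes — required.

(i) hourly-paid — fails.
(ii) not (public agency) — not satisfied.
(a): F AND F → false.
(i) schedule shift > 3h — satisfied.
(ii) not (fixed location) — satisfied.
(b): T AND T → true.
(c) ≥ 24 at site — not satisfied.
So (1) is satisfied (F OR T OR F).
(2) not (non-exempt) — satisfied.
(3) not (past probation) — met.
Overall = T AND T AND T = true.
Exception (no CBA) — not satisfied.
Result: main true OR exception false → true.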